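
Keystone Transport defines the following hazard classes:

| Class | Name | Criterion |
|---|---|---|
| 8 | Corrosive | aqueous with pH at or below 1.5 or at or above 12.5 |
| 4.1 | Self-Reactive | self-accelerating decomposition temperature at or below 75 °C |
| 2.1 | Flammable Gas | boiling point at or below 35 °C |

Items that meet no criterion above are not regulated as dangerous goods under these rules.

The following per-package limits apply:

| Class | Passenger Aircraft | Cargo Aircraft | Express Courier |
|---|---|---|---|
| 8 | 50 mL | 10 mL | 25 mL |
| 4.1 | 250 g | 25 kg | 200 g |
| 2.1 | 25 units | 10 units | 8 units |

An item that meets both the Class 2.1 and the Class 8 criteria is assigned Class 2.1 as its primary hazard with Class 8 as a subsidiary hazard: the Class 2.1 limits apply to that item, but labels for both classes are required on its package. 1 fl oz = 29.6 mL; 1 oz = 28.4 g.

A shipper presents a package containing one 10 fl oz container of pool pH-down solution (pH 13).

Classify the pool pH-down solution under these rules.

With pH 13 (≥ 12.5), the pool pH-down solution falls in Class 8.

Class 8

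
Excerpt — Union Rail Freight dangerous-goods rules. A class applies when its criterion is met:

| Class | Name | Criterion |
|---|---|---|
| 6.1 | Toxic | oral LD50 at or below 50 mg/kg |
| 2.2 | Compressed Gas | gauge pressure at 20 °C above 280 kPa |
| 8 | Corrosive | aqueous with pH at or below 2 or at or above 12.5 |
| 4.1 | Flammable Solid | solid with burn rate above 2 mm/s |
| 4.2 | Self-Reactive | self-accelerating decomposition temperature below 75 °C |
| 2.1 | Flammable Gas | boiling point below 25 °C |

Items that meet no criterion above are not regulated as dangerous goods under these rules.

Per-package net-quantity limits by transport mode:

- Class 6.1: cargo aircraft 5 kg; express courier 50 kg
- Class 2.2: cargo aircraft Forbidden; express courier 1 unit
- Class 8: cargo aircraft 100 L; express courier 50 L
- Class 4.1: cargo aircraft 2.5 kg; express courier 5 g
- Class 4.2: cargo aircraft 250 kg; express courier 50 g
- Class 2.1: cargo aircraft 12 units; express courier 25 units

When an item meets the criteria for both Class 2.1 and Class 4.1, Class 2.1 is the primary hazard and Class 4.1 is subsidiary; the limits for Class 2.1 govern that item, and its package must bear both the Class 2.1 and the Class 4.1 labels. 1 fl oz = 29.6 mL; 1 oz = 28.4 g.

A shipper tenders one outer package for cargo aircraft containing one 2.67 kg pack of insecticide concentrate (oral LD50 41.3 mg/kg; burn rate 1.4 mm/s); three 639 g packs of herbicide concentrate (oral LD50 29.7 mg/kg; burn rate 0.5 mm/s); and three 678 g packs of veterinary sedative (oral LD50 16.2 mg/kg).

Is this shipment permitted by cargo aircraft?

No

Oral LD50 41.3 mg/kg meets the Class 6.1 criterion (Toxic), so the insecticide concentrate is Class 6.1.
The herbicide concentrate has oral LD50 29.7 mg/kg, which is ≤ 50 mg/kg, so it is Class 6.1 (Toxic).
With oral LD50 16.2 mg/kg (≤ 50 mg/kg), the veterinary sedative falls in Class 6.1.
Class 6.1 net quantity: 2.67 kg + (three 639 g packs = 1.917 kg) + (three 678 g packs = 2.034 kg) = 6.621 kg.
6.621 kg > 5 kg (cargo aircraft limit, Class 6.1) — over the limit.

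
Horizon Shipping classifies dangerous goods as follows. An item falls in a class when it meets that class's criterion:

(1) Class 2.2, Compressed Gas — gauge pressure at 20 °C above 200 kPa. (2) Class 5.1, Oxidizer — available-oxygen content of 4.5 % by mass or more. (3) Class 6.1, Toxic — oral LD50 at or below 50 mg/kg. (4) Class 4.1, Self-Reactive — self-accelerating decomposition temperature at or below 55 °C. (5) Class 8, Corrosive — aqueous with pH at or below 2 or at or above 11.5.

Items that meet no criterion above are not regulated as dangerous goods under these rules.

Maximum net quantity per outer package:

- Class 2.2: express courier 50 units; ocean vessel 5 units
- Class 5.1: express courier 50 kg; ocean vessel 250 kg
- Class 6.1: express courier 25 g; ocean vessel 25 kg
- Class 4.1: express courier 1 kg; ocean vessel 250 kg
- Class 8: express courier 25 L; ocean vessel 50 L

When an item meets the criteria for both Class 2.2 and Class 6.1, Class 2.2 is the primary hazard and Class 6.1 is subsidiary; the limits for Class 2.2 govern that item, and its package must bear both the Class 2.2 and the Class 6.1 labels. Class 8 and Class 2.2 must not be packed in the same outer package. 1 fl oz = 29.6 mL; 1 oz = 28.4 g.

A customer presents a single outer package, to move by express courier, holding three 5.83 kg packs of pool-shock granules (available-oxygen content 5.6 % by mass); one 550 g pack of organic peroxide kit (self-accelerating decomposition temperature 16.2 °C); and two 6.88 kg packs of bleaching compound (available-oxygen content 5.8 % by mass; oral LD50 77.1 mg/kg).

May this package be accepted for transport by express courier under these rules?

Pool-shock granules: available-oxygen content 5.6 % by mass ≥ 4.5 % by mass → Class 5.1 (Oxidizer).
The organic peroxide kit has self-accelerating decomposition temperature 16.2 °C, which is ≤ 55 °C, so it is Class 4.1 (Self-Reactive).
Bleaching compound: available-oxygen content 5.8 % by mass ≥ 4.5 % by mass → Class 5.1 (Oxidizer).
Total Class 5.1: (three 5.83 kg packs = 17.49 kg) + (two 6.88 kg packs = 13.76 kg) = 31.25 kg.
31.25 kg ≤ 50 kg (express courier limit, Class 5.1) — within limit.
Class 4.1 quantity: 550 g.
550 g ≤ 1 kg (express courier limit, Class 4.1) — within limit.
The segregation rule (Class 8 with Class 2.2) does not apply to Class 5.1 with Class 4.1.
Every hazard class is within its express courier limit and no segregation rule is violated.

Yes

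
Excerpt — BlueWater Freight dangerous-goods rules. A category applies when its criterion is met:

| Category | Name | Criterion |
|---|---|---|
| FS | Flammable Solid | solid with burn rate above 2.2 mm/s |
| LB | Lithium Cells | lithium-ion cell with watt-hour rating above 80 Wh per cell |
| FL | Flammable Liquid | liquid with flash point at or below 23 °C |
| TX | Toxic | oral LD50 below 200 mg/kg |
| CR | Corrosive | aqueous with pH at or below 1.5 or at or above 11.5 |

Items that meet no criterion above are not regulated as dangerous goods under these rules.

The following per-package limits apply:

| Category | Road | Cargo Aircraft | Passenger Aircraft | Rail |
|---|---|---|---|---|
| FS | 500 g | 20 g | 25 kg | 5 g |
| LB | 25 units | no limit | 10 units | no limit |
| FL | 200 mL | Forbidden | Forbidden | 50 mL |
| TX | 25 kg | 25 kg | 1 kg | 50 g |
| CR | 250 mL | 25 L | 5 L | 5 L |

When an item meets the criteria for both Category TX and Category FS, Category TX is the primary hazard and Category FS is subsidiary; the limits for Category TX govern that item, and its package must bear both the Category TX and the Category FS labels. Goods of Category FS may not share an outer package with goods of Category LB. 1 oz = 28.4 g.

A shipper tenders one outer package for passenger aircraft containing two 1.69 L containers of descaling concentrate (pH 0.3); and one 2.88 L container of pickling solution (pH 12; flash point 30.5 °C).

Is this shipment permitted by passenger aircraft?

No

Descaling concentrate: pH 0.3 ≤ 1.5 → Category CR (Corrosive).
Pickling solution: pH 12 ≥ 11.5 → Category CR (Corrosive).
Category CR net quantity: (two 1.69 L containers = 3.38 L) + 2.88 L = 6.26 L.
6.26 L > 5 L (passenger aircraft limit, Category CR) — over the limit.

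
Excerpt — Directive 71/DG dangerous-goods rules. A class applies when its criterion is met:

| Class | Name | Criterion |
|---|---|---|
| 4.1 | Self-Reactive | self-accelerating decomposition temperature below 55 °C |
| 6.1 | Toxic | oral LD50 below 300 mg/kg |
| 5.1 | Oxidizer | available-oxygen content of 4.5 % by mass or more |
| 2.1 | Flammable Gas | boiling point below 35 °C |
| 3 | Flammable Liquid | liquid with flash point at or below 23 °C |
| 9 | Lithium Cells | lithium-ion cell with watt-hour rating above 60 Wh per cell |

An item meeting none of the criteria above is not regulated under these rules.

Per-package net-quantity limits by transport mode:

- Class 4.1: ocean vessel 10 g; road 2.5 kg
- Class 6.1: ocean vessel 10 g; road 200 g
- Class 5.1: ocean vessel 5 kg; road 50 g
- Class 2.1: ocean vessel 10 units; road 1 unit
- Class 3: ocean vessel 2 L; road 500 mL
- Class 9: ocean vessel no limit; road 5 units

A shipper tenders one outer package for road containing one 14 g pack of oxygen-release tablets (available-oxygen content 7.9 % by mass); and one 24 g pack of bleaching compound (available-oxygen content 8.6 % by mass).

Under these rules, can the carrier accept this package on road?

The oxygen-release tablets have available-oxygen content 7.9 % by mass, which is ≥ 4.5 % by mass, so they are Class 5.1 (Oxidizer).
With available-oxygen content 8.6 % by mass (≥ 4.5 % by mass), the bleaching compound falls in Class 5.1.
Class 5.1 net quantity: 14 g + 24 g = 38 g.
38 g ≤ 50 g (road limit, Class 5.1) — within limit.

Yes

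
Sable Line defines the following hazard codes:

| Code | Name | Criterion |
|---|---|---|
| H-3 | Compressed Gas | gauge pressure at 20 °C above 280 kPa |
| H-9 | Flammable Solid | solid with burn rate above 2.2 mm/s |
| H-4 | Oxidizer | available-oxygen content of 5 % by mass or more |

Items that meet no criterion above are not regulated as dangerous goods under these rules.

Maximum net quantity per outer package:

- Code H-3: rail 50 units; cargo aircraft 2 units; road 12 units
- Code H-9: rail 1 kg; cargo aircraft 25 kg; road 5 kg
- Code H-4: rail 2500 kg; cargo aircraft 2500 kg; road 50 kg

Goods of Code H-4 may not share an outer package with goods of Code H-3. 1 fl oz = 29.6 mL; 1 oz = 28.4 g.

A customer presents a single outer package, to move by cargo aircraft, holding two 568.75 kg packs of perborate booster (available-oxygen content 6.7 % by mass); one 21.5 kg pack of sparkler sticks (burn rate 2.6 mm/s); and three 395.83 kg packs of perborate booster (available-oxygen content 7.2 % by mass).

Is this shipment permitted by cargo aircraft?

Yes

Perborate booster: available-oxygen content 6.7 % by mass ≥ 5 % by mass → Code H-4 (Oxidizer).
Burn rate 2.6 mm/s meets the Code H-9 criterion (Flammable Solid), so the sparkler sticks are Code H-9.
Perborate booster: available-oxygen content 7.2 % by mass ≥ 5 % by mass → Code H-4 (Oxidizer).
Code H-4 net quantity: (two 568.75 kg packs = 1137.5 kg) + (three 395.83 kg packs = 1187.49 kg) = 2324.99 kg.
2324.99 kg ≤ 2500 kg (cargo aircraft limit, Code H-4) — within limit.
Code H-9 quantity: 21.5 kg.
That is within the Code H-9 cargo aircraft limit of 25 kg.
The segregation rule (Code H-4 with Code H-3) does not apply to Code H-4 with Code H-9.
Every hazard code is within its cargo aircraft limit and no segregation rule is violated.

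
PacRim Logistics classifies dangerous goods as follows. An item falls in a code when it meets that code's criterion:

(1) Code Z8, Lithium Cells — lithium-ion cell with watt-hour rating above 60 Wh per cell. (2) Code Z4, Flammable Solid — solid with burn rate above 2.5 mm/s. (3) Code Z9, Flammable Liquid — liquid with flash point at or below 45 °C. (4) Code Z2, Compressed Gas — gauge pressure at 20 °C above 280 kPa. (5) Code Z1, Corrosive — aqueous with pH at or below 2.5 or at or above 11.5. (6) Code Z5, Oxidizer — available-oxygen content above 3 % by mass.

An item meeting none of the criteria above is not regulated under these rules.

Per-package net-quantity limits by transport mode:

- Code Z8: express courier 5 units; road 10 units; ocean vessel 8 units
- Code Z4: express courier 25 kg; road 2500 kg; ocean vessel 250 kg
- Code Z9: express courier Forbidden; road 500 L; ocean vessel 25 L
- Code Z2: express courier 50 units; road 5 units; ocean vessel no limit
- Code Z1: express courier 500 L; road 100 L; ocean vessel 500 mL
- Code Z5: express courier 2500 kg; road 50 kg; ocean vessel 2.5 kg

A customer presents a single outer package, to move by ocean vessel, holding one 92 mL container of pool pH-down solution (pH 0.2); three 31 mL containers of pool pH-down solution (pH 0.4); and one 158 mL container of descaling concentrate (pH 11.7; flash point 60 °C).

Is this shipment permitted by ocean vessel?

Yes

The pool pH-down solution has pH 0.2, which is ≤ 2.5, so it is Code Z1 (Corrosive).
The pool pH-down solution has pH 0.4, which is ≤ 2.5, so it is Code Z1 (Corrosive).
pH 11.7 meets the Code Z1 criterion (Corrosive), so the descaling concentrate is Code Z1.
Total Code Z1: 92 mL + (three 31 mL containers = 93 mL) + 158 mL = 343 mL.
That is within the Code Z1 ocean vessel limit of 500 mL.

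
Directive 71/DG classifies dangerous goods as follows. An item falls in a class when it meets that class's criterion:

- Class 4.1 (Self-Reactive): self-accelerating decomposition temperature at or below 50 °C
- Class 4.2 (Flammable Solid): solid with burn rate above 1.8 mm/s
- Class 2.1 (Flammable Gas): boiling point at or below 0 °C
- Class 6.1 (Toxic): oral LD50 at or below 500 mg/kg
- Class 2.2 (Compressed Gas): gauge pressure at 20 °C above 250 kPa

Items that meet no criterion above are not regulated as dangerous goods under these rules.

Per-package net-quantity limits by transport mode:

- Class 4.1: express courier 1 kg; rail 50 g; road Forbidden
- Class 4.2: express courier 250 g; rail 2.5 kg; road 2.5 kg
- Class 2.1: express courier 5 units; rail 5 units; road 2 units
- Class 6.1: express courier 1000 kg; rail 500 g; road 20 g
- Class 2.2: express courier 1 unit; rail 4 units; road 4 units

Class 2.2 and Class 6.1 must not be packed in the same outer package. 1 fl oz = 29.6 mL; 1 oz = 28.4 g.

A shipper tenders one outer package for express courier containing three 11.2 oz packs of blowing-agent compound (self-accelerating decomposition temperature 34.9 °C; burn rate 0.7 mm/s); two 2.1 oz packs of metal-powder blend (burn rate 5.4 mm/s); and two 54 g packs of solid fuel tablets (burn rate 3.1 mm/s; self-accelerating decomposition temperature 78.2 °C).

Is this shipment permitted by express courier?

Yes

The blowing-agent compound has self-accelerating decomposition temperature 34.9 °C, which is ≤ 50 °C, so it is Class 4.1 (Self-Reactive).
Metal-powder blend: burn rate 5.4 mm/s > 1.8 mm/s → Class 4.2 (Flammable Solid).
The solid fuel tablets have burn rate 3.1 mm/s, which is > 1.8 mm/s, so they are Class 4.2 (Flammable Solid).
Class 4.1 quantity: three 11.2 oz packs = 954.24 g.
That is within the Class 4.1 express courier limit of 1 kg.
Total Class 4.2: (two 2.1 oz packs = 119.28 g) + (two 54 g packs = 108 g) = 227.28 g.
227.28 g is within the express courier limit of 250 g for Class 4.2.
The segregation rule (Class 2.2 with Class 6.1) does not apply to Class 4.1 with Class 4.2.
Every hazard class is within its express courier limit and no segregation rule is violated.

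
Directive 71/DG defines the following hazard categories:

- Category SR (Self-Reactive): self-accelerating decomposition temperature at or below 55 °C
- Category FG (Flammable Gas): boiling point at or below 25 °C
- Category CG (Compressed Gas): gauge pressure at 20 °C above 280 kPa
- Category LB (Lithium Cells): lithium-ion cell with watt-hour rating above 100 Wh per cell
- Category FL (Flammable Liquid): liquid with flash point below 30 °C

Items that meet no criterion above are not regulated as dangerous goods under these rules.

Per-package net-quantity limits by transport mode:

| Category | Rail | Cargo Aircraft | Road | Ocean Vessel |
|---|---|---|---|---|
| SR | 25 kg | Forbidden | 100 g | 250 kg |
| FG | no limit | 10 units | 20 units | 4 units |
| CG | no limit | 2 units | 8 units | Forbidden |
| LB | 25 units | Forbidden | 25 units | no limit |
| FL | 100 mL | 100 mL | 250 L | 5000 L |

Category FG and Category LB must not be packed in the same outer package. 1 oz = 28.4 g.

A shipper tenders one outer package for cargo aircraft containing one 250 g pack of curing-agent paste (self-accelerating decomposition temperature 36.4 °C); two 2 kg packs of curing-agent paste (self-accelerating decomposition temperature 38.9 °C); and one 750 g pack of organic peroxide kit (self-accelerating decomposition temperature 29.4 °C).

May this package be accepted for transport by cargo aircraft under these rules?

Curing-agent paste: self-accelerating decomposition temperature 36.4 °C ≤ 55 °C → Category SR (Self-Reactive).
With self-accelerating decomposition temperature 38.9 °C (≤ 55 °C), the curing-agent paste falls in Category SR.
Organic peroxide kit: self-accelerating decomposition temperature 29.4 °C ≤ 55 °C → Category SR (Self-Reactive).
Total Category SR: 250 g + (two 2 kg packs = 4 kg) + 750 g = 5 kg.
By cargo aircraft, Category SR is Forbidden regardless of quantity.

No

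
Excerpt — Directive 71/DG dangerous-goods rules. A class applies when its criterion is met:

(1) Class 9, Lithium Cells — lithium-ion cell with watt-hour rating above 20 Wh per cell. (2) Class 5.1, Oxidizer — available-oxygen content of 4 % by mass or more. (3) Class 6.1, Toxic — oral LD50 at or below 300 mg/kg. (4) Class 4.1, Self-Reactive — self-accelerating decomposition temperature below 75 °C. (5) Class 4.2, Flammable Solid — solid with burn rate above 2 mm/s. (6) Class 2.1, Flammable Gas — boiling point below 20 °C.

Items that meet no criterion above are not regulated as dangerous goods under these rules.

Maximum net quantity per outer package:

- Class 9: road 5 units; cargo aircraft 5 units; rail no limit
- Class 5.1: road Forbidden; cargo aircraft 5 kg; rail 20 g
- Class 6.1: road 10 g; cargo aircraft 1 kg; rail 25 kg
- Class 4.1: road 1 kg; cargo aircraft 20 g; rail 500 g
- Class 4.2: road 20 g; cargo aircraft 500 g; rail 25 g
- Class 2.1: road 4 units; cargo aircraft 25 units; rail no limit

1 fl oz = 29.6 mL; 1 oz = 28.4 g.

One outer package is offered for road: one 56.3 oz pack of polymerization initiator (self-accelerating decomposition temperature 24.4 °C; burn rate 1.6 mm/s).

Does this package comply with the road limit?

Self-accelerating decomposition temperature 24.4 °C meets the Class 4.1 criterion (Self-Reactive), so the polymerization initiator is Class 4.1.
Class 4.1 quantity: one 56.3 oz pack = 1598.92 g.
That exceeds the Class 4.1 road limit of 1 kg.

No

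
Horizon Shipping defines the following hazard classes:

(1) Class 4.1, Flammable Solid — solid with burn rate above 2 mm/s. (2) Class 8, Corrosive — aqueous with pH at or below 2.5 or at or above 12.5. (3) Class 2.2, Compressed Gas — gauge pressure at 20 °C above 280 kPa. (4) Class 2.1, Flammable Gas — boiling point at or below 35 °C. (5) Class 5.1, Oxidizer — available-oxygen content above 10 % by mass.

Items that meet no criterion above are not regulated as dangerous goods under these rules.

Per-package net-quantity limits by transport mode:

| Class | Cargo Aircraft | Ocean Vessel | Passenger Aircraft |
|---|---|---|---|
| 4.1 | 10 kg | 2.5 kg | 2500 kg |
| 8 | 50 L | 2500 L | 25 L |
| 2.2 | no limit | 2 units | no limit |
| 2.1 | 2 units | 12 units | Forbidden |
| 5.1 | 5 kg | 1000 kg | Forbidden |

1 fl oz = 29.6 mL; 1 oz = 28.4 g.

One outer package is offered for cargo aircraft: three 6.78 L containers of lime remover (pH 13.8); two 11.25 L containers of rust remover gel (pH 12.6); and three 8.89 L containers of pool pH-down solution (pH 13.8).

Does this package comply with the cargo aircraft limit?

With pH 13.8 (≥ 12.5), the lime remover falls in Class 8.
Rust remover gel: pH 12.6 ≥ 12.5 → Class 8 (Corrosive).
With pH 13.8 (≥ 12.5), the pool pH-down solution falls in Class 8.
Total Class 8: (three 6.78 L containers = 20.34 L) + (two 11.25 L containers = 22.5 L) + (three 8.89 L containers = 26.67 L) = 69.51 L.
69.51 L > 50 L (cargo aircraft limit, Class 8) — over the limit.

No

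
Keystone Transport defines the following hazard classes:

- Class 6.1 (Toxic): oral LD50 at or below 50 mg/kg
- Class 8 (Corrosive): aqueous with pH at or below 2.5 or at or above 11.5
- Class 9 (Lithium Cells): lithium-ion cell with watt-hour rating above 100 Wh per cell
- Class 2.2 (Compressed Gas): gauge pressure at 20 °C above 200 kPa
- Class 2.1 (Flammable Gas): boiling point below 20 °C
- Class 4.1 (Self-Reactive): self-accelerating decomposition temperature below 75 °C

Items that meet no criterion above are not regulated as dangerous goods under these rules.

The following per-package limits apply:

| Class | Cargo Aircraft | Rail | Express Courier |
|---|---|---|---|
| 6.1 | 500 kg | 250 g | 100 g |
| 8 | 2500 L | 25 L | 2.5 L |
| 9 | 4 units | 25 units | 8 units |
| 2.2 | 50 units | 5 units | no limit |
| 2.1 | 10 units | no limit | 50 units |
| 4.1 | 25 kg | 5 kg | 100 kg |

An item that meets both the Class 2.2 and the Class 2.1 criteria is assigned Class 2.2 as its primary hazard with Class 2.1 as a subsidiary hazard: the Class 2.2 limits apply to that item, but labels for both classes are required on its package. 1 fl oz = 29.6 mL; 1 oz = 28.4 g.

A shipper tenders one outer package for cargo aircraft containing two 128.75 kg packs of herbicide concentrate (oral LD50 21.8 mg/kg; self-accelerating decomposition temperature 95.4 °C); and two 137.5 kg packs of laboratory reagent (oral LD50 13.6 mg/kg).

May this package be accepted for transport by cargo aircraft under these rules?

No

Herbicide concentrate: oral LD50 21.8 mg/kg ≤ 50 mg/kg → Class 6.1 (Toxic).
With oral LD50 13.6 mg/kg (≤ 50 mg/kg), the laboratory reagent falls in Class 6.1.
Total Class 6.1: (two 128.75 kg packs = 257.5 kg) + (two 137.5 kg packs = 275 kg) = 532.5 kg.
532.5 kg exceeds the cargo aircraft limit of 500 kg for Class 6.1.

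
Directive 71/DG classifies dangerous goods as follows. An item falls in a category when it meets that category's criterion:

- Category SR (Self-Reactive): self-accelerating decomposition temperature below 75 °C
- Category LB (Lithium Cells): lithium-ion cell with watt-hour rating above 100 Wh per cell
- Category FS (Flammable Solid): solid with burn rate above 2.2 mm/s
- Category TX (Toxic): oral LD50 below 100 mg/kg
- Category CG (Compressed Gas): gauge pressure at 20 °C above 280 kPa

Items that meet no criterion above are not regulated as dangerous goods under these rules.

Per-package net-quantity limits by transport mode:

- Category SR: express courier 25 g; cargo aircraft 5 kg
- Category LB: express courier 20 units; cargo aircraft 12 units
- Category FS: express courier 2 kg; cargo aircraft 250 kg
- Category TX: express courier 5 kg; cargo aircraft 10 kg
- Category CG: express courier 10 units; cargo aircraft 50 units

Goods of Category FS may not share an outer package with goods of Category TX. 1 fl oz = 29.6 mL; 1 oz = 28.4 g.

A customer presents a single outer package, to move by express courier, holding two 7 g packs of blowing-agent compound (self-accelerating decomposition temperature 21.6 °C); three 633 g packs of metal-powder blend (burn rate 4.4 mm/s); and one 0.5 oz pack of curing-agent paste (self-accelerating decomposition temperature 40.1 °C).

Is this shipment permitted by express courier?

No

With self-accelerating decomposition temperature 21.6 °C (< 75 °C), the blowing-agent compound falls in Category SR.
The metal-powder blend has burn rate 4.4 mm/s, which is > 2.2 mm/s, so it is Category FS (Flammable Solid).
Curing-agent paste: self-accelerating decomposition temperature 40.1 °C < 75 °C → Category SR (Self-Reactive).
Total Category SR: (two 7 g packs = 14 g) + (one 0.5 oz pack = 14.2 g) = 28.2 g.
That exceeds the Category SR express courier limit of 25 g.
Category FS quantity: three 633 g packs = 1.899 kg.
1.899 kg ≤ 2 kg (express courier limit, Category FS) — within limit.
The segregation rule (Category FS with Category TX) does not apply to Category SR with Category FS.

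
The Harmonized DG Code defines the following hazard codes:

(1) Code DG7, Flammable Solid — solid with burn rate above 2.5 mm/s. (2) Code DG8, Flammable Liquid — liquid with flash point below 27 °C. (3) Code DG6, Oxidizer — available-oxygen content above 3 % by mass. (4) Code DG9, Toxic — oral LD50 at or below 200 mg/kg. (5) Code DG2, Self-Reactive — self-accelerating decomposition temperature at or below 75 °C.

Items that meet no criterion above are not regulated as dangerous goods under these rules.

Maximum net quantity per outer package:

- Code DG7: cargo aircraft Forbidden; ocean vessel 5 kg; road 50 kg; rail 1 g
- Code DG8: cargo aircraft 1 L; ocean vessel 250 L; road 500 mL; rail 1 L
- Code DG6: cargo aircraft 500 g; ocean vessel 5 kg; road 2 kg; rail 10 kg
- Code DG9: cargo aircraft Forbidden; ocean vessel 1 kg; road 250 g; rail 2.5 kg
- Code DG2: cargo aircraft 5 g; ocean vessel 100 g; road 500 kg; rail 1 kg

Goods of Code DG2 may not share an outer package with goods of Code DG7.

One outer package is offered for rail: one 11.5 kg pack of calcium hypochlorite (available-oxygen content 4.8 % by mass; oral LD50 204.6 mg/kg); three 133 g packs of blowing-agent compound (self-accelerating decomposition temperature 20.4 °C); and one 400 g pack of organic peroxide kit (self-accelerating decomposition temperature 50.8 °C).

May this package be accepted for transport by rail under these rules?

Available-oxygen content 4.8 % by mass meets the Code DG6 criterion (Oxidizer), so the calcium hypochlorite is Code DG6.
The blowing-agent compound has self-accelerating decomposition temperature 20.4 °C, which is ≤ 75 °C, so it is Code DG2 (Self-Reactive).
Organic peroxide kit: self-accelerating decomposition temperature 50.8 °C ≤ 75 °C → Code DG2 (Self-Reactive).
Code DG6 quantity: 11.5 kg.
11.5 kg > 10 kg (rail limit, Code DG6) — over the limit.
Total Code DG2: (three 133 g packs = 399 g) + 400 g = 799 g.
That is within the Code DG2 rail limit of 1 kg.
The segregation rule (Code DG2 with Code DG7) does not apply to Code DG6 with Code DG2.

No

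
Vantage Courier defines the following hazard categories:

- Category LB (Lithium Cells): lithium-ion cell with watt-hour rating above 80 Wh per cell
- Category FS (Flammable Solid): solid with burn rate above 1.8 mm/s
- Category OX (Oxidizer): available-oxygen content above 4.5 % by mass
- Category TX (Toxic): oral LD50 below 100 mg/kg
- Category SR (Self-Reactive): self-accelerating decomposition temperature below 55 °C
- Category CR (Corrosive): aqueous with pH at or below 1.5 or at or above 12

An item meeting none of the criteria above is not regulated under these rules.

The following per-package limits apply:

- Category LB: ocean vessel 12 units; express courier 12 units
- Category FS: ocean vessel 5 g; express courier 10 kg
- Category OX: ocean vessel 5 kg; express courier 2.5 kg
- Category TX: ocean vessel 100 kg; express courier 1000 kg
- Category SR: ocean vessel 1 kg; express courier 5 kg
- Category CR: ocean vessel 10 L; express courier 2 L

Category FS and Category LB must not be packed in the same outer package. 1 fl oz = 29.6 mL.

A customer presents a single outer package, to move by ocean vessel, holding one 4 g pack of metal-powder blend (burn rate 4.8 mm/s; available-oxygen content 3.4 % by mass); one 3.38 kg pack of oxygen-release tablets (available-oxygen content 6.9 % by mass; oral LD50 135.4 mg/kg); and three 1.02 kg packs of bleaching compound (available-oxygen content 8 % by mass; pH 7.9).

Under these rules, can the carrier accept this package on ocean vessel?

With burn rate 4.8 mm/s (> 1.8 mm/s), the metal-powder blend falls in Category FS.
The oxygen-release tablets have available-oxygen content 6.9 % by mass, which is > 4.5 % by mass, so they are Category OX (Oxidizer).
The bleaching compound has available-oxygen content 8 % by mass, which is > 4.5 % by mass, so it is Category OX (Oxidizer).
Total Category OX: 3.38 kg + (three 1.02 kg packs = 3.06 kg) = 6.44 kg.
6.44 kg exceeds the ocean vessel limit of 5 kg for Category OX.
Category FS quantity: 4 g.
4 g ≤ 5 g (ocean vessel limit, Category FS) — within limit.
The segregation rule (Category FS with Category LB) does not apply to Category OX with Category FS.

No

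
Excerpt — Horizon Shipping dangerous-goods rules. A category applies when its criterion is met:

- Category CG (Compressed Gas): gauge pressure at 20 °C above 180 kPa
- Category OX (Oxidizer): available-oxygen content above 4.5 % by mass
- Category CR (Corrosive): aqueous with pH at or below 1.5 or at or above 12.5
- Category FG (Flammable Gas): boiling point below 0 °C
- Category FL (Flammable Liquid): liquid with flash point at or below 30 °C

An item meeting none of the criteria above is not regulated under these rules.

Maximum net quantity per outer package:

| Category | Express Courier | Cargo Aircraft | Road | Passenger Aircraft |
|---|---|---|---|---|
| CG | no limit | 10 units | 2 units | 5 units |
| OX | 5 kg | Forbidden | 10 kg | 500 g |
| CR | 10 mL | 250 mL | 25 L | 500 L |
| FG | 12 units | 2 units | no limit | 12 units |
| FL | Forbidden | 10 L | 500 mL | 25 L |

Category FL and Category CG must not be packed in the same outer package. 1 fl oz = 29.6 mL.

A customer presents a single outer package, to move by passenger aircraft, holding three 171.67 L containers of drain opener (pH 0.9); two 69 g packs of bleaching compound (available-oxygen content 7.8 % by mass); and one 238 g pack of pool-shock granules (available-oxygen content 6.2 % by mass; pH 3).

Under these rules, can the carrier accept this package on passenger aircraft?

No

The drain opener has pH 0.9, which is ≤ 1.5, so it is Category CR (Corrosive).
Available-oxygen content 7.8 % by mass meets the Category OX criterion (Oxidizer), so the bleaching compound is Category OX.
Available-oxygen content 6.2 % by mass meets the Category OX criterion (Oxidizer), so the pool-shock granules are Category OX.
Category OX net quantity: (two 69 g packs = 138 g) + 238 g = 376 g.
376 g ≤ 500 g (passenger aircraft limit, Category OX) — within limit.
Category CR quantity: three 171.67 L containers = 515.01 L.
That exceeds the Category CR passenger aircraft limit of 500 L.
The segregation rule (Category FL with Category CG) does not apply to Category OX with Category CR.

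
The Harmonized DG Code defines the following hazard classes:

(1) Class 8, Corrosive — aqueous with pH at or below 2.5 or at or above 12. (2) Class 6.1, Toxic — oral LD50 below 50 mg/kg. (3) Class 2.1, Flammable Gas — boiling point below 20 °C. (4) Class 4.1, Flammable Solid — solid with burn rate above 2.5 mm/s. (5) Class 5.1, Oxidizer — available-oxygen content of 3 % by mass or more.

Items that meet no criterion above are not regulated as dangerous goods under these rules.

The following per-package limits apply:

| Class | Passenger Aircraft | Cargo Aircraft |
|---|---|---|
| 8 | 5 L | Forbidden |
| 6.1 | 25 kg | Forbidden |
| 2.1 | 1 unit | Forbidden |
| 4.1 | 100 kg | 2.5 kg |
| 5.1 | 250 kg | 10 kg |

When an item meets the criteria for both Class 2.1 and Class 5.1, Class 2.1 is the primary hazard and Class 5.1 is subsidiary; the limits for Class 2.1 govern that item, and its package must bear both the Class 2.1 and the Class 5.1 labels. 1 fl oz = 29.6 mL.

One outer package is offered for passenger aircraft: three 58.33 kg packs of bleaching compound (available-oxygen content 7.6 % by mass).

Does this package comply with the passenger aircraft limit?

Yes

The bleaching compound has available-oxygen content 7.6 % by mass, which is ≥ 3 % by mass, so it is Class 5.1 (Oxidizer).
Class 5.1 quantity: three 58.33 kg packs = 174.99 kg.
174.99 kg is within the passenger aircraft limit of 250 kg for Class 5.1.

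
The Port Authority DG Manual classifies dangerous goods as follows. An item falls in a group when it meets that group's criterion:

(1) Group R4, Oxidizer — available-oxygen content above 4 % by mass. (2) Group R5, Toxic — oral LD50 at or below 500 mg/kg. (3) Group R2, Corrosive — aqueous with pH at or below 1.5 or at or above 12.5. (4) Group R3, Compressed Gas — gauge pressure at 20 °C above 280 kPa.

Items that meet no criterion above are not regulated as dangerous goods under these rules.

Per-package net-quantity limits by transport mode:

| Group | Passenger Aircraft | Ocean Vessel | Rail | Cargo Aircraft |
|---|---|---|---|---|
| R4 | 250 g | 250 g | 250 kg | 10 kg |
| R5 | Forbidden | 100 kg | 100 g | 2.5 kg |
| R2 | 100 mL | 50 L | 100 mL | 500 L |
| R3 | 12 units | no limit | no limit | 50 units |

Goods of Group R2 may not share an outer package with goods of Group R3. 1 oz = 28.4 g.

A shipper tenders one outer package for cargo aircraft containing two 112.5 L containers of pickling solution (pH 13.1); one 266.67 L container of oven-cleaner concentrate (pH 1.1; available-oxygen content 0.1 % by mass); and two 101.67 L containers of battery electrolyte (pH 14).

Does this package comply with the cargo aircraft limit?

Pickling solution: pH 13.1 ≥ 12.5 → Group R2 (Corrosive).
The oven-cleaner concentrate has pH 1.1, which is ≤ 1.5, so it is Group R2 (Corrosive).
With pH 14 (≥ 12.5), the battery electrolyte falls in Group R2.
Group R2 net quantity: (two 112.5 L containers = 225 L) + 266.67 L + (two 101.67 L containers = 203.34 L) = 695.01 L.
695.01 L exceeds the cargo aircraft limit of 500 L for Group R2.

No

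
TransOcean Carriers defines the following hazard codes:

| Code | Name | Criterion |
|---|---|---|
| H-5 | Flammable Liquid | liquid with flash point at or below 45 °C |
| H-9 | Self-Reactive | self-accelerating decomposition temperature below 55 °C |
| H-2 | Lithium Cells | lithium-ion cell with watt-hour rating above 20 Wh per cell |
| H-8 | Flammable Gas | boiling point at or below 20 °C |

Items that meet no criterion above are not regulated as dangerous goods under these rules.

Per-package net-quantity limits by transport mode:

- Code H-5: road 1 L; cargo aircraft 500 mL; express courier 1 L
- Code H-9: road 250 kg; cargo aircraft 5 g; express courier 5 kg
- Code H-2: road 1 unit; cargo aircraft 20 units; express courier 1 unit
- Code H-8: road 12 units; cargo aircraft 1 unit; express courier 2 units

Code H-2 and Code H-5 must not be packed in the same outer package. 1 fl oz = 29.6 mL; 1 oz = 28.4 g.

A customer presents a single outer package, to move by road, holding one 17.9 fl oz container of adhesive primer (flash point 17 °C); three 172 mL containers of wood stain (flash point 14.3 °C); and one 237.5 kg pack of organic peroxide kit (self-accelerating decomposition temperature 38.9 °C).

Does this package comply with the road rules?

Adhesive primer: flash point 17 °C ≤ 45 °C → Code H-5 (Flammable Liquid).
The wood stain has flash point 14.3 °C, which is ≤ 45 °C, so it is Code H-5 (Flammable Liquid).
The organic peroxide kit has self-accelerating decomposition temperature 38.9 °C, which is < 55 °C, so it is Code H-9 (Self-Reactive).
Total Code H-5: (one 17.9 fl oz container = 529.84 mL) + (three 172 mL containers = 516 mL) = 1045.84 mL.
1045.84 mL exceeds the road limit of 1 L for Code H-5.
Code H-9 quantity: 237.5 kg.
237.5 kg is within the road limit of 250 kg for Code H-9.
The segregation rule (Code H-2 with Code H-5) does not apply to Code H-5 with Code H-9.

No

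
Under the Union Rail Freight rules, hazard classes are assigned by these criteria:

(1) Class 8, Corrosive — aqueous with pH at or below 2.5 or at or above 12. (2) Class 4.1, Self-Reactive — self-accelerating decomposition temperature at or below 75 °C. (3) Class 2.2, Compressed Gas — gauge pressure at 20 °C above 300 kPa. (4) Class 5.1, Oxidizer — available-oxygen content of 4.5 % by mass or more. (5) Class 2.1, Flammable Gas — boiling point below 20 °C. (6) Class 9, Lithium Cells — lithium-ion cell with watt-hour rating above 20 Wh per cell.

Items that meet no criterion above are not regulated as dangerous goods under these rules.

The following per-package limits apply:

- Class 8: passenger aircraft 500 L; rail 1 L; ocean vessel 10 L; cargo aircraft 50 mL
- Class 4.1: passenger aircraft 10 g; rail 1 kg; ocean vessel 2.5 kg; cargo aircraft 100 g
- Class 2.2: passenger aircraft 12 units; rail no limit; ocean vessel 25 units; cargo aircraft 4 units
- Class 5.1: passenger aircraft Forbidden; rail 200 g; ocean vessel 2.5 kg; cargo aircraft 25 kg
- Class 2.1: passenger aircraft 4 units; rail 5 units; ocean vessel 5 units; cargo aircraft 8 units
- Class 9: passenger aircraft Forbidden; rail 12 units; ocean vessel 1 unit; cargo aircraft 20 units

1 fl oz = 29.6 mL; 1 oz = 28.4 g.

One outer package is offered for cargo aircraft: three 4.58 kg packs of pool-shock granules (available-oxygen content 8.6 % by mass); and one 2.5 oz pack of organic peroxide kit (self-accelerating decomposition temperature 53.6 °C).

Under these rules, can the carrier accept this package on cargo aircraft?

With available-oxygen content 8.6 % by mass (≥ 4.5 % by mass), the pool-shock granules fall in Class 5.1.
Organic peroxide kit: self-accelerating decomposition temperature 53.6 °C ≤ 75 °C → Class 4.1 (Self-Reactive).
Class 4.1 quantity: one 2.5 oz pack = 71 g.
That is within the Class 4.1 cargo aircraft limit of 100 g.
Class 5.1 quantity: three 4.58 kg packs = 13.74 kg.
13.74 kg ≤ 25 kg (cargo aircraft limit, Class 5.1) — within limit.
Every hazard class is within its cargo aircraft limit and no segregation rule is violated.

Yes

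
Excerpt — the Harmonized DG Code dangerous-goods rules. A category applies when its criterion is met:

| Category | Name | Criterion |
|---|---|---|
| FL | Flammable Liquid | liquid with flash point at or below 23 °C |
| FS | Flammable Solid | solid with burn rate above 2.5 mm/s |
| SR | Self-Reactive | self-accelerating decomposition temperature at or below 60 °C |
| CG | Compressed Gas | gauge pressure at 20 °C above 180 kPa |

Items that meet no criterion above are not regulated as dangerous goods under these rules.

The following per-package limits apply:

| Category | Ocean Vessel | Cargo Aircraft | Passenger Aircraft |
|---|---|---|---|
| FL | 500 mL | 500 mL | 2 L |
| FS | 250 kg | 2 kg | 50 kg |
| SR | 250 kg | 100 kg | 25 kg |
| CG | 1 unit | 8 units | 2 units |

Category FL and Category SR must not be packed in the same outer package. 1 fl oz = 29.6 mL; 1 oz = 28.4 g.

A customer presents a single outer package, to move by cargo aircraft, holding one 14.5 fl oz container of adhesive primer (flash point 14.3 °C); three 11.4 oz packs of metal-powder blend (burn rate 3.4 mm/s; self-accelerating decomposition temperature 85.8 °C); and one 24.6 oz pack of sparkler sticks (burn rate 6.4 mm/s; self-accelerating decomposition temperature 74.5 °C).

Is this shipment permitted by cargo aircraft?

Yes

With flash point 14.3 °C (≤ 23 °C), the adhesive primer falls in Category FL.
Metal-powder blend: burn rate 3.4 mm/s > 2.5 mm/s → Category FS (Flammable Solid).
Burn rate 6.4 mm/s meets the Category FS criterion (Flammable Solid), so the sparkler sticks are Category FS.
Total Category FS: (three 11.4 oz packs = 971.28 g) + (one 24.6 oz pack = 698.64 g) = 1669.92 g.
1669.92 g ≤ 2 kg (cargo aircraft limit, Category FS) — within limit.
Category FL quantity: one 14.5 fl oz container = 429.2 mL.
429.2 mL ≤ 500 mL (cargo aircraft limit, Category FL) — within limit.
The segregation rule (Category FL with Category SR) does not apply to Category FS with Category FL.
Every hazard category is within its cargo aircraft limit and no segregation rule is violated.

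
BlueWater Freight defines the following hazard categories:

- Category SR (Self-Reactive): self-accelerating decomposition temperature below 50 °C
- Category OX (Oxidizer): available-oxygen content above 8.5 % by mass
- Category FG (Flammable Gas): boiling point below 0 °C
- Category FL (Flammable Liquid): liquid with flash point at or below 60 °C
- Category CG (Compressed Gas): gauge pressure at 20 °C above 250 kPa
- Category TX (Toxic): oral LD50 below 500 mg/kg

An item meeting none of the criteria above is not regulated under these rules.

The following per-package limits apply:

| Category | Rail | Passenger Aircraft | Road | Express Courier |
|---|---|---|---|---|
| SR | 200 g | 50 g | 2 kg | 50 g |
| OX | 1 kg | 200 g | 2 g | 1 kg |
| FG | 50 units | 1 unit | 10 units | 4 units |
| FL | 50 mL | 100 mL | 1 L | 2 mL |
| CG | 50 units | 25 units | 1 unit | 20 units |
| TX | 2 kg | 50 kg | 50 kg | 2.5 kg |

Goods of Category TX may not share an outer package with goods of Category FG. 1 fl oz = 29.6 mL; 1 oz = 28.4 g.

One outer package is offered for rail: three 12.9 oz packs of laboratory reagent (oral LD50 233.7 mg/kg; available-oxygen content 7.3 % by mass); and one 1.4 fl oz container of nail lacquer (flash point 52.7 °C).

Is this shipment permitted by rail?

Yes

Laboratory reagent: oral LD50 233.7 mg/kg < 500 mg/kg → Category TX (Toxic).
Nail lacquer: flash point 52.7 °C ≤ 60 °C → Category FL (Flammable Liquid).
Category TX quantity: three 12.9 oz packs = 1099.08 g.
1099.08 g ≤ 2 kg (rail limit, Category TX) — within limit.
Category FL quantity: one 1.4 fl oz container = 41.44 mL.
That is within the Category FL rail limit of 50 mL.
The segregation rule (Category TX with Category FG) does not apply to Category TX with Category FL.
Every hazard category is within its rail limit and no segregation rule is violated.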